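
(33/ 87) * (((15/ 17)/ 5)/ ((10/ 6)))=99/ 2465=0.04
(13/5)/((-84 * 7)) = -13/2940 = -0.00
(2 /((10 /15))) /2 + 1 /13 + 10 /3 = 383 /78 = 4.91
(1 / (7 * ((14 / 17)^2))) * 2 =289 / 686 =0.42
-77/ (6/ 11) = -847/ 6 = -141.17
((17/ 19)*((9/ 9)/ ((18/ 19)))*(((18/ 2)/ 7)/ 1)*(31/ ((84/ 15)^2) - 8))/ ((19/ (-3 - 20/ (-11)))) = 1214837/ 2293984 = 0.53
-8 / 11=-0.73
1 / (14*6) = 1 / 84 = 0.01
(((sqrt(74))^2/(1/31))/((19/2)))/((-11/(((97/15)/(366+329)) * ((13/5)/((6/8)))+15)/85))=-183342779324/6536475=-28049.18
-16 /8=-2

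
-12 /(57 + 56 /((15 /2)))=-180 /967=-0.19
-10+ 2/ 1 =-8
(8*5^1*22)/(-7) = -880/7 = -125.71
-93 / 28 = -3.32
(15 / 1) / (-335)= -3 / 67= -0.04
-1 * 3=-3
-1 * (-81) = 81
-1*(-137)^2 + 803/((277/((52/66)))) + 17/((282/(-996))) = -735316709/39057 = -18826.76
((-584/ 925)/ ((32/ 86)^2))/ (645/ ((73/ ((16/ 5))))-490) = 9853321/ 997697600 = 0.01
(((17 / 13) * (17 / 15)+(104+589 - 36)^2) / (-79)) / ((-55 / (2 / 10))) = 19.87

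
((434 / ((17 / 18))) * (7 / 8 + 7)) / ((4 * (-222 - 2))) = -17577 / 4352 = -4.04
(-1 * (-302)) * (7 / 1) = 2114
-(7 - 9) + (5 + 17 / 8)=9.12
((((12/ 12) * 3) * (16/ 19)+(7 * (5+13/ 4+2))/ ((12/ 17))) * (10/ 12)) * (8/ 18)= 475025/ 12312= 38.58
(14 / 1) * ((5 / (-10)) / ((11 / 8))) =-56 / 11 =-5.09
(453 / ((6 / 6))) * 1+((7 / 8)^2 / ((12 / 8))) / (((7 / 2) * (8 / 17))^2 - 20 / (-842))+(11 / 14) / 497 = 50395109693219 / 111201308736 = 453.19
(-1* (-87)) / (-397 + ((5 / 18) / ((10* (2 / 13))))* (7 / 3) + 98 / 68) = -319464 / 1450945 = -0.22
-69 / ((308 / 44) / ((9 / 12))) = -207 / 28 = -7.39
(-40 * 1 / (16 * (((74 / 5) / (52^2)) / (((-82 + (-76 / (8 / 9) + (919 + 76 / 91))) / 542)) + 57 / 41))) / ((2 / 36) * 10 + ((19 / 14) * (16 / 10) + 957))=-574725571875 / 307602076185686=-0.00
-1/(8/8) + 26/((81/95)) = 29.49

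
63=63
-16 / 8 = -2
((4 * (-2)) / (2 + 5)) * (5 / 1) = -40 / 7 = -5.71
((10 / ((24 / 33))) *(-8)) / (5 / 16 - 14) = 1760 / 219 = 8.04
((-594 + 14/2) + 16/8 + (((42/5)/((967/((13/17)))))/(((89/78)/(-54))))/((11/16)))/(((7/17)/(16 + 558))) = -3863110647474/4733465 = -816127.43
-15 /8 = -1.88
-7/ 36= -0.19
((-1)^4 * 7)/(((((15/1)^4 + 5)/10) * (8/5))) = 35/40504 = 0.00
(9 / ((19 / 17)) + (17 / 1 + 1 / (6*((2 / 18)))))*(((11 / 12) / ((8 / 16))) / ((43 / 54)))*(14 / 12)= 233079 / 3268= 71.32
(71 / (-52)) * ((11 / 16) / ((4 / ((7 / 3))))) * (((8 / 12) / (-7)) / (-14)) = -781 / 209664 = -0.00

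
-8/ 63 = -0.13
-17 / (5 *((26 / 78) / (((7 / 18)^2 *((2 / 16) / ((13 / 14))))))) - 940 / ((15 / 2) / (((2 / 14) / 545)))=-1030585 / 4285008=-0.24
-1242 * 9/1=-11178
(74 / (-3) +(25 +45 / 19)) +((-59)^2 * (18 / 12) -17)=593621 / 114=5207.20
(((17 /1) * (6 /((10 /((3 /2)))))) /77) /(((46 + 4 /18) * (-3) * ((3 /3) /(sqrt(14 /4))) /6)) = -1377 * sqrt(14) /320320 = -0.02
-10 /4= -5 /2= -2.50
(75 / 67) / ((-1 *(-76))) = 75 / 5092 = 0.01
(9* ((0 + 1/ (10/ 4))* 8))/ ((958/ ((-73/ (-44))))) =1314/ 26345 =0.05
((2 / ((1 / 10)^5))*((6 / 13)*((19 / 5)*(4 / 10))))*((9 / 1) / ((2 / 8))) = 65664000 / 13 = 5051076.92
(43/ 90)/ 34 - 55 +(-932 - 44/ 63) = -21156199/ 21420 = -987.68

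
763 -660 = 103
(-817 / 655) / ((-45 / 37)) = 30229 / 29475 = 1.03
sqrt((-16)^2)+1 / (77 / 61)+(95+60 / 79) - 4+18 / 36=1326723 / 12166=109.05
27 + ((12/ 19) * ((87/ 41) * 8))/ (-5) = 24.86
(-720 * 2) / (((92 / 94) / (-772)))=26124480 / 23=1135846.96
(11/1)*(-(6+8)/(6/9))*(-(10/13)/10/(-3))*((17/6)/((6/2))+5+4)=-13783/234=-58.90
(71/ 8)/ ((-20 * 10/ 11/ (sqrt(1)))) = -781/ 1600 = -0.49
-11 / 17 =-0.65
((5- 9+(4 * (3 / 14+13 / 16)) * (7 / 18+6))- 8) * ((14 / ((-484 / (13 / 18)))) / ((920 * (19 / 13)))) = -1212913 / 5482287360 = -0.00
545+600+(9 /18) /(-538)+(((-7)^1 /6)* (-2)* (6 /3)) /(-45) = 1144.90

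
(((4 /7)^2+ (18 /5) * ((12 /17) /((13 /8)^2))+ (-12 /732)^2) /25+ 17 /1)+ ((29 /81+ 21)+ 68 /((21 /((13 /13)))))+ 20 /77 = 2444950534530436 /58341701793375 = 41.91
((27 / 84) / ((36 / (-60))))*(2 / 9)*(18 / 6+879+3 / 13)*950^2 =-8625643750 / 91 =-94787293.96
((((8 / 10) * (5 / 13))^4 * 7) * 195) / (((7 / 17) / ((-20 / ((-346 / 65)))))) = 3264000 / 29237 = 111.64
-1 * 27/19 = -27/19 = -1.42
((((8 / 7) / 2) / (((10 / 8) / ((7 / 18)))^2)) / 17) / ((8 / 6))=28 / 11475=0.00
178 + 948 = 1126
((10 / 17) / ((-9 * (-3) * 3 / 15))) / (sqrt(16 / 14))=25 * sqrt(14) / 918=0.10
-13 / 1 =-13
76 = 76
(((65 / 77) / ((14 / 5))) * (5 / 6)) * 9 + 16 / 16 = 7031 / 2156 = 3.26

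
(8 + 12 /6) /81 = 10 /81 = 0.12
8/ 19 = 0.42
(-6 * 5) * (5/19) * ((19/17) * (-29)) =4350/17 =255.88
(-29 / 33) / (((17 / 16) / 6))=-928 / 187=-4.96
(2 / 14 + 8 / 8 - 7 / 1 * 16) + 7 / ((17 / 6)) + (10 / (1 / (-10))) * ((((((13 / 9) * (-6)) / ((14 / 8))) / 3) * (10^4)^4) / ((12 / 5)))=2209999999999999651754 / 3213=687830687830687722.30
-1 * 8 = -8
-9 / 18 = -1 / 2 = -0.50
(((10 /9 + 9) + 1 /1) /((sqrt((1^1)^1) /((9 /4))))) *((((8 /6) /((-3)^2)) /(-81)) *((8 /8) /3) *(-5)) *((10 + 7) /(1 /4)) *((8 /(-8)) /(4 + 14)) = -17000 /59049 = -0.29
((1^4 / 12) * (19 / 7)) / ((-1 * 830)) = -19 / 69720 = -0.00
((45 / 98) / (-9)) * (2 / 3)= -5 / 147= -0.03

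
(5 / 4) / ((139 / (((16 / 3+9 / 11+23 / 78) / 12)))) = 27655 / 5724576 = 0.00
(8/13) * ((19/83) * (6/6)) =152/1079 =0.14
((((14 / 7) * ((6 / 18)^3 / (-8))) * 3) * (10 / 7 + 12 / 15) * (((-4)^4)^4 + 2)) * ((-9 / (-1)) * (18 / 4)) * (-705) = 106281113272659 / 14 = 7591508090904.21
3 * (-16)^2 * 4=3072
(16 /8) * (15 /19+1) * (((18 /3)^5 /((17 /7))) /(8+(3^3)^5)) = 31104 /38947055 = 0.00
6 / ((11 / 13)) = 78 / 11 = 7.09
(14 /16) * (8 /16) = 7 /16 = 0.44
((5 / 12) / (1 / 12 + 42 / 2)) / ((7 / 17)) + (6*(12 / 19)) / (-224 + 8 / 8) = 232633 / 7503727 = 0.03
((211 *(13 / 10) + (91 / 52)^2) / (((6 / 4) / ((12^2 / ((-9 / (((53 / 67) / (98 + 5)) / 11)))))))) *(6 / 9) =-4704068 / 3415995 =-1.38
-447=-447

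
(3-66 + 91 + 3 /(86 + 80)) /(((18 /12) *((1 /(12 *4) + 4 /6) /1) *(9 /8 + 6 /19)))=11311232 /599841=18.86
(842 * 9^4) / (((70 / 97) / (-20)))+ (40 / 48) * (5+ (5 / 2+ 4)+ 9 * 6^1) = -153103692.27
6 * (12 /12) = 6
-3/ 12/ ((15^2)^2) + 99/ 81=247499/ 202500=1.22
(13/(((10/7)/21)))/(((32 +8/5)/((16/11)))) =91/11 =8.27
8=8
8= 8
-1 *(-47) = 47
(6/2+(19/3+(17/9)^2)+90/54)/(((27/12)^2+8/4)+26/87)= 547520/276669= 1.98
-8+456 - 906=-458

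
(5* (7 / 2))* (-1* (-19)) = 665 / 2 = 332.50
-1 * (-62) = 62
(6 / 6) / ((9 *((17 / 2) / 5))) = 10 / 153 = 0.07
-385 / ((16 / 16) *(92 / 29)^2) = -323785 / 8464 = -38.25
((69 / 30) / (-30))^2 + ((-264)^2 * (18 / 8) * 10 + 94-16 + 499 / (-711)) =1238907470199 / 790000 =1568237.30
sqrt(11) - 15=-11.68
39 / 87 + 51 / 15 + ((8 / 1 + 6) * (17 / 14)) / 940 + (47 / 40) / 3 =696443 / 163560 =4.26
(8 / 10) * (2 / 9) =8 / 45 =0.18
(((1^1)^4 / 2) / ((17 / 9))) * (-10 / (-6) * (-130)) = -975 / 17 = -57.35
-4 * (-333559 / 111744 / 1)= 333559 / 27936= 11.94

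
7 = 7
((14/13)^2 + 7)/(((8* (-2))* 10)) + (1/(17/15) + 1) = 841837/459680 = 1.83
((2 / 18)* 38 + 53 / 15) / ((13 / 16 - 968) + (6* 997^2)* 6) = 5584 / 25764016905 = 0.00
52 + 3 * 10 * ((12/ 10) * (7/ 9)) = 80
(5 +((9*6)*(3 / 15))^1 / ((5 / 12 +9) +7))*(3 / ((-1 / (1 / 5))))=-3.39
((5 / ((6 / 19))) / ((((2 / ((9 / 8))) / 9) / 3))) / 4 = 7695 / 128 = 60.12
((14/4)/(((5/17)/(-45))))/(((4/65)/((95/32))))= -6613425/256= -25833.69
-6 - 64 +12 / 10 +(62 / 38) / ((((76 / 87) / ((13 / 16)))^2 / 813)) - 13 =149702837639 / 140472320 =1065.71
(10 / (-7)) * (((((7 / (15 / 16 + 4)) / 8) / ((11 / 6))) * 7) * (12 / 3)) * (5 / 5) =-3360 / 869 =-3.87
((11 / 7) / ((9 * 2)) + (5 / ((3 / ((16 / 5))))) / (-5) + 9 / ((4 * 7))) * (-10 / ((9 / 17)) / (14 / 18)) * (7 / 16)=14093 / 2016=6.99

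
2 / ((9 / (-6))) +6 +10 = 44 / 3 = 14.67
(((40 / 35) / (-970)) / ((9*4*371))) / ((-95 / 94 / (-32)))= -3008 / 1076910975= -0.00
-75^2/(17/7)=-39375/17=-2316.18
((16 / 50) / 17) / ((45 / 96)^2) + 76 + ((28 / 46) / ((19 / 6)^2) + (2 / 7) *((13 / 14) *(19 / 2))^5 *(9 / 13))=10642.51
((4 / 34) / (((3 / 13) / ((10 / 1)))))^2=67600 / 2601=25.99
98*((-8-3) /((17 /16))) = -17248 /17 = -1014.59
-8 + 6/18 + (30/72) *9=-47/12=-3.92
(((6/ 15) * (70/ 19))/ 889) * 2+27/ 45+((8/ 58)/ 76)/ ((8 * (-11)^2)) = 204336723/ 338688680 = 0.60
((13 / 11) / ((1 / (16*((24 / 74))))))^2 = 6230016 / 165649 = 37.61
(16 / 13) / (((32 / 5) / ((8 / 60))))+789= 30772 / 39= 789.03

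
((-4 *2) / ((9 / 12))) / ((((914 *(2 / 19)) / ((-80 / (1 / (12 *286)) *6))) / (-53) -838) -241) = 4423710720 / 447485987063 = 0.01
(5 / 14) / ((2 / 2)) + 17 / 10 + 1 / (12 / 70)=1657 / 210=7.89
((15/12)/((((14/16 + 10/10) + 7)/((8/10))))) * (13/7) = 104/497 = 0.21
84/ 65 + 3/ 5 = 123/ 65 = 1.89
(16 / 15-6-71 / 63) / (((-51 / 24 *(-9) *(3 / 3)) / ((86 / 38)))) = -656696 / 915705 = -0.72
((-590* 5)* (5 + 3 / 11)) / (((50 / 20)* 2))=-34220 / 11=-3110.91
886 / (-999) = -886 / 999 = -0.89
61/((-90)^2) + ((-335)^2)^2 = 102015050062561/8100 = 12594450625.01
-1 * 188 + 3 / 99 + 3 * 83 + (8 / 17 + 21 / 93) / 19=20178293 / 330429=61.07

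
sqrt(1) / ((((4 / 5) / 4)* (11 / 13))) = 65 / 11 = 5.91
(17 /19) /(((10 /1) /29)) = 493 /190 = 2.59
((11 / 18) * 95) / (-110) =-19 / 36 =-0.53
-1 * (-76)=76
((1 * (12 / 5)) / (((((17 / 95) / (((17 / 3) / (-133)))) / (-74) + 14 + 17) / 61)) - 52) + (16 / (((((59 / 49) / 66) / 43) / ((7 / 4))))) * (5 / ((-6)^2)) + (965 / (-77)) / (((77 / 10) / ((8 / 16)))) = 109953618498323 / 12059034603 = 9117.95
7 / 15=0.47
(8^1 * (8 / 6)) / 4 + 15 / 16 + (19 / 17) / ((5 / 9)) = 22913 / 4080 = 5.62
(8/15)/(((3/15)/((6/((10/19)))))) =152/5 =30.40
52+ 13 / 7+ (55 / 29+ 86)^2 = 45798864 / 5887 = 7779.66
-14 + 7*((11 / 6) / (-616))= -673 / 48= -14.02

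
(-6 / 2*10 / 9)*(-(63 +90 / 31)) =6810 / 31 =219.68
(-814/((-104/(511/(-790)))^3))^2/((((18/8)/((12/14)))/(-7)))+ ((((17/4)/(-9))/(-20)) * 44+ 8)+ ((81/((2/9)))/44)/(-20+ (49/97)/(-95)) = 1512994446038261579649951825589231987/175423828900095272914791948288000000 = 8.62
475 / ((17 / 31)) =14725 / 17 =866.18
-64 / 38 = -32 / 19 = -1.68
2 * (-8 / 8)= -2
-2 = -2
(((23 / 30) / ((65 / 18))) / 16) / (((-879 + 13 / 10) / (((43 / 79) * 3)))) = -8901 / 360559160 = -0.00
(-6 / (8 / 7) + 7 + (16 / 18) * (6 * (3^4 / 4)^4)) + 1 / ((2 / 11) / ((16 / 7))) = 100443953 / 112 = 896821.01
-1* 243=-243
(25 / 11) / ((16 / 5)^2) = 625 / 2816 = 0.22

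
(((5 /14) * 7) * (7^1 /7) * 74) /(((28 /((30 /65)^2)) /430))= 715950 /1183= 605.20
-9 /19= -0.47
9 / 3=3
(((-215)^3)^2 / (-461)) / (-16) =98771297640625 / 7376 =13390902608.54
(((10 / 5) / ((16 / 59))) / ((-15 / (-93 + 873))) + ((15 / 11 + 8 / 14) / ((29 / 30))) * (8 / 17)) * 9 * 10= -1307005515 / 37961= -34430.22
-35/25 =-7/5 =-1.40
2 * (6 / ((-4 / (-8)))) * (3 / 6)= 12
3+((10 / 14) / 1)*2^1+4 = 59 / 7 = 8.43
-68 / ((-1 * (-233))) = -68 / 233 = -0.29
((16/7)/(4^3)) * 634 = 317/14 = 22.64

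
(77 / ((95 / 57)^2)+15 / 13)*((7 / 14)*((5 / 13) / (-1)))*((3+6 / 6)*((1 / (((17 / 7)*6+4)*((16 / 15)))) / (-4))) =24633 / 87880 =0.28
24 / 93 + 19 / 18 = 733 / 558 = 1.31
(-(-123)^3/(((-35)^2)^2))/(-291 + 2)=-1860867/433680625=-0.00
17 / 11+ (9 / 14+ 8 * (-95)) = -116703 / 154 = -757.81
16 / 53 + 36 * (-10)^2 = 190816 / 53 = 3600.30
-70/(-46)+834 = 19217/23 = 835.52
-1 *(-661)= 661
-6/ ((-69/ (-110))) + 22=286/ 23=12.43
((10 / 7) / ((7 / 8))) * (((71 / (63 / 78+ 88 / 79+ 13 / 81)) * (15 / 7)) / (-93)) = -66549600 / 51878407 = -1.28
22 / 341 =2 / 31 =0.06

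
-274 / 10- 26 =-267 / 5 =-53.40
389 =389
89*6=534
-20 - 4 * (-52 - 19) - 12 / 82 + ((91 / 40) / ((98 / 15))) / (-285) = 115102987 / 436240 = 263.85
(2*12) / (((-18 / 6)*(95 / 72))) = -576 / 95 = -6.06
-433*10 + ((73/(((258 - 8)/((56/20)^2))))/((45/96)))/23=-4668052322/1078125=-4329.79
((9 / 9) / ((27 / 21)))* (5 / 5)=7 / 9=0.78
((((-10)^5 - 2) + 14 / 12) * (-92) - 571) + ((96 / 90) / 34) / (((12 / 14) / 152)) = 7037626091 / 765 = 9199511.23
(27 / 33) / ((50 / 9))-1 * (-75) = 41331 / 550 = 75.15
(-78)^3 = -474552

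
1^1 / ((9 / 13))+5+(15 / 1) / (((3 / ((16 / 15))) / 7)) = 394 / 9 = 43.78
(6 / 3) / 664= 1 / 332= 0.00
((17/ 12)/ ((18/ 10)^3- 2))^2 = 4515625/ 33039504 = 0.14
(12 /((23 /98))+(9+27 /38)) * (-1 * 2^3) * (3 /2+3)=-2190.27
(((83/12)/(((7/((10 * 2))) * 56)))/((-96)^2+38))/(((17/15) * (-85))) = -415/1048367152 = -0.00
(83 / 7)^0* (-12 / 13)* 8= -96 / 13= -7.38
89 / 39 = 2.28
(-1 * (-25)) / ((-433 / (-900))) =22500 / 433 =51.96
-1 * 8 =-8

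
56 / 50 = 28 / 25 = 1.12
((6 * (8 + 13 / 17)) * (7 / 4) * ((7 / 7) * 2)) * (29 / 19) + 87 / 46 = 4202187 / 14858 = 282.82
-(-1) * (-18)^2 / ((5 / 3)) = 194.40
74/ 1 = 74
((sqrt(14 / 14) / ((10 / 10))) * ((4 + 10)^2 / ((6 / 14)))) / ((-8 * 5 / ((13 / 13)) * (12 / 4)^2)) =-343 / 270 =-1.27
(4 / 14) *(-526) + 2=-1038 / 7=-148.29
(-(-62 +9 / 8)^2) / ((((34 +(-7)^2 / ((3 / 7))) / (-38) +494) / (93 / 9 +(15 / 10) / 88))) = -24626443115 / 314665472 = -78.26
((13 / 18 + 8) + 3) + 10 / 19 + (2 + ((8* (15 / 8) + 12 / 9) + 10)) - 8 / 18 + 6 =15779 / 342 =46.14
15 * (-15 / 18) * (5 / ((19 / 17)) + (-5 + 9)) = -4025 / 38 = -105.92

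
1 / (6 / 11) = 11 / 6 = 1.83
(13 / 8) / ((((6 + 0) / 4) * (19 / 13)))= 169 / 228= 0.74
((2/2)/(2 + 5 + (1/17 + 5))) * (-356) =-6052/205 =-29.52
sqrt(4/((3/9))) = 2 *sqrt(3) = 3.46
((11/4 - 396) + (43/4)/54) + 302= -19667/216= -91.05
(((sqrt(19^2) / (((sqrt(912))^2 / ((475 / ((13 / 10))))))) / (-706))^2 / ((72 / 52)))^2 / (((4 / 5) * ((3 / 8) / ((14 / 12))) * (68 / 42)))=7795079345703125 / 460357960788877078167552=0.00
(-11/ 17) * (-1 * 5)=55/ 17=3.24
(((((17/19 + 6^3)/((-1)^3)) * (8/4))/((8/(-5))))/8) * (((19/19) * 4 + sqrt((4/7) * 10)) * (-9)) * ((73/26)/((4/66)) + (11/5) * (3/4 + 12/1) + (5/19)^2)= -9967694427/109744 - 9967694427 * sqrt(70)/1536416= -145106.17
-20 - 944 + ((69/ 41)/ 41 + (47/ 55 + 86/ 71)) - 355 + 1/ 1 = -8637923918/ 6564305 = -1315.89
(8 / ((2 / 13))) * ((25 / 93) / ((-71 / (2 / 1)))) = -2600 / 6603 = -0.39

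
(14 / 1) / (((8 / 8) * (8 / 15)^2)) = 1575 / 32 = 49.22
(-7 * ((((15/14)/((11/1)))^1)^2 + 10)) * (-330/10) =712155/308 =2312.19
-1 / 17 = -0.06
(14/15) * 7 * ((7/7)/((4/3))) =49/10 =4.90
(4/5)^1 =4/5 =0.80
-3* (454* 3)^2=-5565132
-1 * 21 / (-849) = 7 / 283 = 0.02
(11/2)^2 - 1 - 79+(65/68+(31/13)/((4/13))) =-2791/68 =-41.04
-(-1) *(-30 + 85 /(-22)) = -745 /22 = -33.86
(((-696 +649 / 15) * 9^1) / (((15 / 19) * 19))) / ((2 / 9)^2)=-793071 / 100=-7930.71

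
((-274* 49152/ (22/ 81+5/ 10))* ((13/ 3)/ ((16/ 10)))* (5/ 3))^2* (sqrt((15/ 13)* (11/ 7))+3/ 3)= 155179823835119616/ 25+11936909525778432* sqrt(15015)/ 175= 14565465370420835.82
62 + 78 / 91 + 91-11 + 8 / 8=1007 / 7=143.86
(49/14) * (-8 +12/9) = -70/3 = -23.33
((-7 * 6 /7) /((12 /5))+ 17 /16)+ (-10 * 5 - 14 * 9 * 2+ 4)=-4791 /16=-299.44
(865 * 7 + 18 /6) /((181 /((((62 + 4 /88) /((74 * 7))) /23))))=590655 /3388682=0.17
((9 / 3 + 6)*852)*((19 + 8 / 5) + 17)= 1441584 / 5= 288316.80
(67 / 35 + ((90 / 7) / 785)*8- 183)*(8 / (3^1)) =-7954768 / 16485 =-482.55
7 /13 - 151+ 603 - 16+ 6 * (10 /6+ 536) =47613 /13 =3662.54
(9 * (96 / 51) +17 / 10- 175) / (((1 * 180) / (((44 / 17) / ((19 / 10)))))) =-15389 / 13005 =-1.18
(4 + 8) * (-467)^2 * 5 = 13085340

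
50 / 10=5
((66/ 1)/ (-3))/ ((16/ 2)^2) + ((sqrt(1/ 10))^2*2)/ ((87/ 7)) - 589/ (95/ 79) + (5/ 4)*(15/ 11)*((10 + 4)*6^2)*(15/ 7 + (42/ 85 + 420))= 943845267701/ 2603040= 362593.46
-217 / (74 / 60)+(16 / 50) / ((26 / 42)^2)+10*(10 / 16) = -105588731 / 625300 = -168.86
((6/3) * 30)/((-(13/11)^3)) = -79860/2197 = -36.35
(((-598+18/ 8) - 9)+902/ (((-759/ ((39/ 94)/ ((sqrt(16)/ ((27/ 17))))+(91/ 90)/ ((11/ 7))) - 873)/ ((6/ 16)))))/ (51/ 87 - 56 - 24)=27097422877715/ 3557247048411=7.62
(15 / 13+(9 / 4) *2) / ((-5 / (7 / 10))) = -1029 / 1300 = -0.79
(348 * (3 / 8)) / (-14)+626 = 17267 / 28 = 616.68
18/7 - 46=-304/7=-43.43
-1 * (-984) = 984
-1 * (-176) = 176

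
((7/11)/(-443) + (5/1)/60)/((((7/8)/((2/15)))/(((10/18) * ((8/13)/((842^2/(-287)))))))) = -1570792/909471248829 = -0.00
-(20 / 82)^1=-10 / 41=-0.24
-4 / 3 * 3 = -4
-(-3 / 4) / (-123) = -1 / 164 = -0.01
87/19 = 4.58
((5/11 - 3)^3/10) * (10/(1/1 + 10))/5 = -21952/73205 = -0.30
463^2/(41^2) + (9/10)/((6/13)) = 129.47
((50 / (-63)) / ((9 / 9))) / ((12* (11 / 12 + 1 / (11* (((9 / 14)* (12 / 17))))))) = -550 / 9289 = -0.06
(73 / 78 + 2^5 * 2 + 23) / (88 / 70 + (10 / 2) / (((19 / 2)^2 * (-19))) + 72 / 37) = 60924415895 / 2217168096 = 27.48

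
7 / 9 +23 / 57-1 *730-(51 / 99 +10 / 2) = -1381282 / 1881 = -734.33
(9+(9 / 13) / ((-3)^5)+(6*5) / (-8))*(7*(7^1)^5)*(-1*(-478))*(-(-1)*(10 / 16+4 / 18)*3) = 12635913547957 / 16848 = 749994868.71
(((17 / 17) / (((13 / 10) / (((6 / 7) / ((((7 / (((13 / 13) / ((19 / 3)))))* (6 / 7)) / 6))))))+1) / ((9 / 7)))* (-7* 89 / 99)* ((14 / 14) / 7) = -169901 / 220077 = -0.77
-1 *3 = -3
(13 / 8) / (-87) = -13 / 696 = -0.02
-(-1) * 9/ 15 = 3/ 5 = 0.60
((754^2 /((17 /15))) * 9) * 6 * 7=3223485720 /17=189616807.06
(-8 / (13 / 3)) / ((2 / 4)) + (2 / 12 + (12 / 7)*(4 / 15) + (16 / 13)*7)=15143 / 2730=5.55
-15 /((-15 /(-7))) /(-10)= 7 /10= 0.70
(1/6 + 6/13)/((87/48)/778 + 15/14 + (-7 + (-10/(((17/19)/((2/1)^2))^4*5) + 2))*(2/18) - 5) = -0.01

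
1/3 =0.33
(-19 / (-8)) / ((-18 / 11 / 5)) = -1045 / 144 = -7.26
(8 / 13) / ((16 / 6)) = 3 / 13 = 0.23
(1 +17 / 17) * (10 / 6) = 10 / 3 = 3.33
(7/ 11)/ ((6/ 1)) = 7/ 66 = 0.11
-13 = -13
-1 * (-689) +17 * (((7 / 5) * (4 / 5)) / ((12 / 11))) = 52984 / 75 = 706.45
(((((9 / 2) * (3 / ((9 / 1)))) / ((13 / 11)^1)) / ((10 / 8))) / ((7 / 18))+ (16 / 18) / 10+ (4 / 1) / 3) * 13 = 16516 / 315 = 52.43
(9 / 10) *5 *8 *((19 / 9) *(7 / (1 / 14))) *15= 111720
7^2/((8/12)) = 147/2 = 73.50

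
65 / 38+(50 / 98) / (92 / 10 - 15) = 87615 / 53998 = 1.62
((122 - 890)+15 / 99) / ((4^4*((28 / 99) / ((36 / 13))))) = -684153 / 23296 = -29.37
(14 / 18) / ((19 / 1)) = 7 / 171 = 0.04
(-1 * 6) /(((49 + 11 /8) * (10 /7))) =-0.08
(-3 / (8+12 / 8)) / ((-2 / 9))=27 / 19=1.42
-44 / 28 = -11 / 7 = -1.57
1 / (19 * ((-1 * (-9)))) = 1 / 171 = 0.01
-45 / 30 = -3 / 2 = -1.50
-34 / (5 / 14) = -95.20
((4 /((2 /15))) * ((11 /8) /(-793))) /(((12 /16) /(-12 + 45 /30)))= 1155 /1586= 0.73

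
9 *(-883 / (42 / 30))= -5676.43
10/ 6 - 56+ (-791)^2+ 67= 1877081/ 3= 625693.67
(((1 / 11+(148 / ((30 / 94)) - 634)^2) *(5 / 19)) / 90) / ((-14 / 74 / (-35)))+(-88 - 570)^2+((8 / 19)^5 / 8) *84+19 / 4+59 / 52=64338193748310793 / 143403273585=448652.20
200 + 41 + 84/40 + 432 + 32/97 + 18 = 672627/970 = 693.43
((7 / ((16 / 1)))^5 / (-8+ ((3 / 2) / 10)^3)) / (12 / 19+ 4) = -300125 / 693501952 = -0.00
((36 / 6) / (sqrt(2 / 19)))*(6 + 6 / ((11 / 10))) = 378*sqrt(38) / 11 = 211.83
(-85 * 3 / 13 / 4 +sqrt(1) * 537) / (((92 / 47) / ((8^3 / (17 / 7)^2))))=88656288 / 3757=23597.63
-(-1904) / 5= 1904 / 5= 380.80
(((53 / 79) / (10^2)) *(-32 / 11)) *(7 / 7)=-424 / 21725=-0.02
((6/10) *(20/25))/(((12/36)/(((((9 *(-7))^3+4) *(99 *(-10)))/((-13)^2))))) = 1782306504/845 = 2109238.47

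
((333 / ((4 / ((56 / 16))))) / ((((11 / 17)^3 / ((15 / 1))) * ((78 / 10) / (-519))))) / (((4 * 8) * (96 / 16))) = -49530777975 / 8859136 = -5590.93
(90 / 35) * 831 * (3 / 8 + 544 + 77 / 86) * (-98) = -9820009269 / 86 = -114186154.29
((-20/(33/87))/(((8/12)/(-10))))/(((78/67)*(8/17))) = 825775/572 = 1443.66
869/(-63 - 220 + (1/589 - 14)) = -511841/174932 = -2.93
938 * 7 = 6566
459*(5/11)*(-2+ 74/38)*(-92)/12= 17595/209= 84.19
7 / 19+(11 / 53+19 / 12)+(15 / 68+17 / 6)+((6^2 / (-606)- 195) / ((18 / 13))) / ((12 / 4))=-41.75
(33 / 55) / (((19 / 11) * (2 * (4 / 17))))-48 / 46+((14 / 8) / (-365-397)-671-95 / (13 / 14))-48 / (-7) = -116173270333 / 151512270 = -766.76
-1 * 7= -7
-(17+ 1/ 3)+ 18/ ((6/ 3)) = -25/ 3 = -8.33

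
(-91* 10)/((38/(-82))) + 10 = 37500/19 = 1973.68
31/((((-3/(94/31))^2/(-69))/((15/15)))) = -203228/93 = -2185.25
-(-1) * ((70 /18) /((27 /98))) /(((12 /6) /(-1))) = -1715 /243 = -7.06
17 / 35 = 0.49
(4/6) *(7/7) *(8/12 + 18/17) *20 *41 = 144320/153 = 943.27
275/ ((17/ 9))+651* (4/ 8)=16017/ 34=471.09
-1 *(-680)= 680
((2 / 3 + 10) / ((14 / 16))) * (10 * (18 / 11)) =15360 / 77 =199.48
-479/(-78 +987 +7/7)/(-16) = 479/14560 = 0.03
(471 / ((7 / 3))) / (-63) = -3.20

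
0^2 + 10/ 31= 10/ 31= 0.32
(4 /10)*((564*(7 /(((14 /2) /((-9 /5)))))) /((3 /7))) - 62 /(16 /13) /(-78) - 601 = -1857449 /1200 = -1547.87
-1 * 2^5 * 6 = -192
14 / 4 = 3.50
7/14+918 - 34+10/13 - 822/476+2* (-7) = 1345182/1547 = 869.54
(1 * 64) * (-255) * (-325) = 5304000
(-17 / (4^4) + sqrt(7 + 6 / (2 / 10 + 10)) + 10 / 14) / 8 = 1161 / 14336 + sqrt(2193) / 136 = 0.43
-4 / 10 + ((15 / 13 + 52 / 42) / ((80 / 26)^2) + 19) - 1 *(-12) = 1036649 / 33600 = 30.85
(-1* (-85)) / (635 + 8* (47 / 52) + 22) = 221 / 1727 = 0.13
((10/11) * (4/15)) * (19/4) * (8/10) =152/165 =0.92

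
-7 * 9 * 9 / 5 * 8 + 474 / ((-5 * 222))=-167911 / 185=-907.63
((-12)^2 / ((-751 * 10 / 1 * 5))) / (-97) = 72 / 1821175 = 0.00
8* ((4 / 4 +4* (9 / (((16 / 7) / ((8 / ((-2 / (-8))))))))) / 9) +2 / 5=20218 / 45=449.29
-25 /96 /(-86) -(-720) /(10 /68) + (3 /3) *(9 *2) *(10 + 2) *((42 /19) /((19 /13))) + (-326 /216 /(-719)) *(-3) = 33575401714205 /6428757312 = 5222.69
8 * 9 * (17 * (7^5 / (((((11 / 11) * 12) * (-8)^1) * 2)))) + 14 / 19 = -16285871 / 152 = -107143.89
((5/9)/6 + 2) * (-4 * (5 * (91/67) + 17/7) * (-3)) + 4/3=982852/4221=232.85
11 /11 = 1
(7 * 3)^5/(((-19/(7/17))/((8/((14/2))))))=-32672808/323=-101154.20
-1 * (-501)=501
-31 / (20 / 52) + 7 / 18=-7219 / 90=-80.21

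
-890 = -890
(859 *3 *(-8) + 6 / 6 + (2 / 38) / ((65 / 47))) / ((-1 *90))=12729739 / 55575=229.06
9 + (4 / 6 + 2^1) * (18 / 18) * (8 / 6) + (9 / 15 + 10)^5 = 3764112562 / 28125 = 133835.11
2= 2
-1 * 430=-430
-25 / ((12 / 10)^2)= -625 / 36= -17.36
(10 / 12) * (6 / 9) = 5 / 9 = 0.56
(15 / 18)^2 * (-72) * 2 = -100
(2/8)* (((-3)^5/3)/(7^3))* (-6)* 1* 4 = 486/343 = 1.42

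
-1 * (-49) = 49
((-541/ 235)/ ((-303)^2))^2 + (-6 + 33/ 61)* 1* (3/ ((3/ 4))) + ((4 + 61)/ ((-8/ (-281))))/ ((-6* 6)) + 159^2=22893554925733910672987/ 908627866337815200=25195.74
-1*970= -970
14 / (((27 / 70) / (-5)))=-4900 / 27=-181.48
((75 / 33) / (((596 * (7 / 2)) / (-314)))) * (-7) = 3925 / 1639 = 2.39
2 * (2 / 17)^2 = 8 / 289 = 0.03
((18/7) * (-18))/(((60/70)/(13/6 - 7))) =261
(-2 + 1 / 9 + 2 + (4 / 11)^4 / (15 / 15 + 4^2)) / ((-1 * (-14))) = 251201 / 31361022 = 0.01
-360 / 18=-20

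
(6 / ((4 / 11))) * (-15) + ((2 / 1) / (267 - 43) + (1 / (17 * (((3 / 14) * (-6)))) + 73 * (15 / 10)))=-2365399 / 17136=-138.04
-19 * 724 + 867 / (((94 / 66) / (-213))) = -6740675 / 47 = -143418.62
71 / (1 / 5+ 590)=355 / 2951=0.12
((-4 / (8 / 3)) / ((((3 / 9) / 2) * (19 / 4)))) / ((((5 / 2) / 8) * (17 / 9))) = -5184 / 1615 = -3.21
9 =9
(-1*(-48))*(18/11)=864/11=78.55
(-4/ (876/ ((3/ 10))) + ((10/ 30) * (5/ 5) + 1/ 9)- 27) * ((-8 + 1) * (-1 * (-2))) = 1221353/ 3285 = 371.80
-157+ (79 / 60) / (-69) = -650059 / 4140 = -157.02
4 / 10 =2 / 5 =0.40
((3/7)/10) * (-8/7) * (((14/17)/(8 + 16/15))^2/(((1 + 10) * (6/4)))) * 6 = -135/918731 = -0.00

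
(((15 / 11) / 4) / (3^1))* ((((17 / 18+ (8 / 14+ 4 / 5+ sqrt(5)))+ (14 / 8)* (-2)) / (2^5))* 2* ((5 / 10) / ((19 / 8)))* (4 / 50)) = -373 / 2633400+ sqrt(5) / 8360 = 0.00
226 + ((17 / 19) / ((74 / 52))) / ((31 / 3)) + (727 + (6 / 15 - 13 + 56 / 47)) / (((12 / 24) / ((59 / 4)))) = 109269280374 / 5121355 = 21336.01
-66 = -66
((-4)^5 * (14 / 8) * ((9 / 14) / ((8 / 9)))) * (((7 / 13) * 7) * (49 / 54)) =-57624 / 13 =-4432.62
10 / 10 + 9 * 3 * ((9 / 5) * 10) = 487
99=99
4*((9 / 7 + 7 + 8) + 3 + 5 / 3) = 83.81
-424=-424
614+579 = 1193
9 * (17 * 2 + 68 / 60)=1581 / 5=316.20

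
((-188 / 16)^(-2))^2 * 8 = 0.00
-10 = -10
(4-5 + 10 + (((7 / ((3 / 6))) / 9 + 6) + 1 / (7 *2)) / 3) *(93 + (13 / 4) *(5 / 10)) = 3302791 / 3024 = 1092.19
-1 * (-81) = 81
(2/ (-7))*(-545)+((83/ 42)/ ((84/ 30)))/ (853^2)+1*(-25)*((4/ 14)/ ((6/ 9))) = 62035943755/ 427834092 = 145.00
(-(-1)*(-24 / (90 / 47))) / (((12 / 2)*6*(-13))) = 47 / 1755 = 0.03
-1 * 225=-225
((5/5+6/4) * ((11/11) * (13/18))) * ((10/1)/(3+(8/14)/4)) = 2275/396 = 5.74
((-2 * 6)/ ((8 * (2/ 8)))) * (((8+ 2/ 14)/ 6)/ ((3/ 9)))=-171/ 7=-24.43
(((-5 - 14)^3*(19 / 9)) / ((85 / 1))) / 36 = -130321 / 27540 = -4.73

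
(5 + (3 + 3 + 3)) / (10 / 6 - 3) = -21 / 2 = -10.50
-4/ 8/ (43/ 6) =-3/ 43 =-0.07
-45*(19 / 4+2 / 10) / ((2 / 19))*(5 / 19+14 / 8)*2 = -8520.19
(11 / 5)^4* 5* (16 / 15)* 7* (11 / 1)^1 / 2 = 4810.06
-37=-37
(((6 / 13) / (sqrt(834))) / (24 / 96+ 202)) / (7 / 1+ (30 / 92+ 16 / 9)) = 1656* sqrt(834) / 5509761647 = 0.00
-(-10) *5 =50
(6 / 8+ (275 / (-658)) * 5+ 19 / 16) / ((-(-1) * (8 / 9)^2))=-64881 / 336896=-0.19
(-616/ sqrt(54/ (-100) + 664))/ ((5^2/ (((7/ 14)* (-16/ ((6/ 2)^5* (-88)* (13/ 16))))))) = -128* sqrt(1354)/ 10693215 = -0.00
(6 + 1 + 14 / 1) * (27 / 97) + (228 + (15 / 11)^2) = 2766468 / 11737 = 235.70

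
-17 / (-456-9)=0.04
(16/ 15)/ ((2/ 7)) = 56/ 15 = 3.73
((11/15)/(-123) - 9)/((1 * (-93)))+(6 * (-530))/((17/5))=-87997388/94095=-935.20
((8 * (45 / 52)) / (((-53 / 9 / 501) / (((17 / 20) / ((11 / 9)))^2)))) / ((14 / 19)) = -386.60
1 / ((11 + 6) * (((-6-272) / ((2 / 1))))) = -1 / 2363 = -0.00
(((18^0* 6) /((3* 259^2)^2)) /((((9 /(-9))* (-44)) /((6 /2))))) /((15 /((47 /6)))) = 47 /8909723910780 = 0.00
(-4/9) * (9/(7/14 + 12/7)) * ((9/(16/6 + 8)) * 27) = -5103/124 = -41.15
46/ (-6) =-23/ 3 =-7.67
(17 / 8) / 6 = 0.35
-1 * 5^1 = -5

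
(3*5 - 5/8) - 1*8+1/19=977/152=6.43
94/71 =1.32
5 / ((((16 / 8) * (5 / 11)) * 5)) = 1.10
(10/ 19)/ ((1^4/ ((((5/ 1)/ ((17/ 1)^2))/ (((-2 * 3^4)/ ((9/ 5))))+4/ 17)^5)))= 13680510051411715/ 36188896843594352304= 0.00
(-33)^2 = 1089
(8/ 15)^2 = 64/ 225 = 0.28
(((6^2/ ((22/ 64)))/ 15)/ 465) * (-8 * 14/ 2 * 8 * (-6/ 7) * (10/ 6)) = 16384/ 1705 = 9.61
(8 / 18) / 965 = 4 / 8685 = 0.00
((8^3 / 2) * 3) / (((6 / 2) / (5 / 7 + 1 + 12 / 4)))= 8448 / 7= 1206.86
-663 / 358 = -1.85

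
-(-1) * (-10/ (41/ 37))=-370/ 41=-9.02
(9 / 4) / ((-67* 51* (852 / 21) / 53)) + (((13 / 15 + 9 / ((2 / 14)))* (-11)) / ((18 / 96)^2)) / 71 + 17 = -46194035647 / 174677040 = -264.45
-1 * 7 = -7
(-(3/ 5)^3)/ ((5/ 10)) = -54/ 125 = -0.43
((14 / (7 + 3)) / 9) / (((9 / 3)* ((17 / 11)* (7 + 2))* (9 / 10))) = 154 / 37179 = 0.00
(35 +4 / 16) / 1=141 / 4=35.25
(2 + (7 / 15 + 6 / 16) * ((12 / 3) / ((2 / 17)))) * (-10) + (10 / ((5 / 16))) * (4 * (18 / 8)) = -109 / 6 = -18.17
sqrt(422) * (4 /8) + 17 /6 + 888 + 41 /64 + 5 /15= sqrt(422) /2 + 171227 /192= 902.08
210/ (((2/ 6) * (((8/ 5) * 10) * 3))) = 105/ 8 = 13.12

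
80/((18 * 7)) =40/63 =0.63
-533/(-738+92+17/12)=492/595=0.83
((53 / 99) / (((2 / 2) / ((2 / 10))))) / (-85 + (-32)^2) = 53 / 464805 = 0.00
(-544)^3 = -160989184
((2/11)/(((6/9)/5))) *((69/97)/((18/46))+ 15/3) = 9.30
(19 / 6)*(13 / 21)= 247 / 126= 1.96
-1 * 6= -6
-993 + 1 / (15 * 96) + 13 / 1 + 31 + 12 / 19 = -25947341 / 27360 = -948.37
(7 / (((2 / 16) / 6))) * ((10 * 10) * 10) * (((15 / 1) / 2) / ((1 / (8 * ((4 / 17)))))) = 80640000 / 17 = 4743529.41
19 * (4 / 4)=19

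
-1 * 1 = -1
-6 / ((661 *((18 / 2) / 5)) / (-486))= 1620 / 661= 2.45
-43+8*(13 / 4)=-17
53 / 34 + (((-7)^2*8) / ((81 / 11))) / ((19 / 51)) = 144.45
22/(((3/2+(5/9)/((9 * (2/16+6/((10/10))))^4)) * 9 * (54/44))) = 1356019550424/1021217243707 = 1.33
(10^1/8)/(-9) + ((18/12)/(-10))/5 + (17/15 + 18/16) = 3761/1800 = 2.09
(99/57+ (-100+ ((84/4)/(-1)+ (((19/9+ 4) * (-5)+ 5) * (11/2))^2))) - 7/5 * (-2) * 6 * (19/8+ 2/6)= 60581507/3078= 19682.10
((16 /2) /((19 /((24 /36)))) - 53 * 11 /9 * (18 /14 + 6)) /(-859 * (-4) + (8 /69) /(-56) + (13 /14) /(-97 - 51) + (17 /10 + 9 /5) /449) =-575279084024 /4190751117377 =-0.14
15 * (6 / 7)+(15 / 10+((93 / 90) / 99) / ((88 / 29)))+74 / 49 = 203251451 / 12806640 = 15.87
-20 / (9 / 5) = -100 / 9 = -11.11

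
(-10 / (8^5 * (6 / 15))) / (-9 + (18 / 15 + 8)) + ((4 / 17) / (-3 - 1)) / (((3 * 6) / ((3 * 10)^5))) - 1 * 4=-44239030349 / 557056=-79415.77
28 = 28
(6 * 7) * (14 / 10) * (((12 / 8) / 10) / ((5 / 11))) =4851 / 250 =19.40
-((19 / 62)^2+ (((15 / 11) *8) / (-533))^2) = -12464645209 / 132136612036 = -0.09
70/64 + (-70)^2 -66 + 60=4895.09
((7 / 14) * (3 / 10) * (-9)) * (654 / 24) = -2943 / 80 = -36.79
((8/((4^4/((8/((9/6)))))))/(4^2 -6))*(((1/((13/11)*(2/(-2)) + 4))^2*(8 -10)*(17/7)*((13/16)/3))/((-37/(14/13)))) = 2057/25601040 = 0.00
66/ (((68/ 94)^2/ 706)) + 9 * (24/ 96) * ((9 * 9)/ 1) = 103141245/ 1156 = 89222.53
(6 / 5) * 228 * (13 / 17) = 17784 / 85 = 209.22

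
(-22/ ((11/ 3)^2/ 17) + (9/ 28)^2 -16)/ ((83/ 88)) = -376997/ 8134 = -46.35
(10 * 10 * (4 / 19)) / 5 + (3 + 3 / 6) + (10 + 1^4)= 711 / 38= 18.71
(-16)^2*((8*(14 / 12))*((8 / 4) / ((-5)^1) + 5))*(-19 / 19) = -164864 / 15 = -10990.93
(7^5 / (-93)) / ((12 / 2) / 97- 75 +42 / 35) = 1164485 / 475137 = 2.45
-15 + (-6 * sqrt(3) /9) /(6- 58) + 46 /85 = -14.44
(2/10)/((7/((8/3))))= 0.08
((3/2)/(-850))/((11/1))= -3/18700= -0.00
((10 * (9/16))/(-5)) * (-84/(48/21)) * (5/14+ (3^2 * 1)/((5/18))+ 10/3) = 477477/320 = 1492.12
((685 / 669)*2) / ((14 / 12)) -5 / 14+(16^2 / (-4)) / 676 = 687733 / 527618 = 1.30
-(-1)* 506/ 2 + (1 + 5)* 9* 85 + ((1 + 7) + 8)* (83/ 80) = 24298/ 5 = 4859.60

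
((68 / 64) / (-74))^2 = 289 / 1401856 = 0.00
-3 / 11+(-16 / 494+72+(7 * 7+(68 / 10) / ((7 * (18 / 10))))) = 20751842 / 171171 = 121.23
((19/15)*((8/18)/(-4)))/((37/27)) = -19/185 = -0.10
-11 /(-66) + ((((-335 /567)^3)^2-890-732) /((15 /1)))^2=5809139604074760677372333107856037006173 /496831611433144738446218190664152450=11692.37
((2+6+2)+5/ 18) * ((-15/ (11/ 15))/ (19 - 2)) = -4625/ 374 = -12.37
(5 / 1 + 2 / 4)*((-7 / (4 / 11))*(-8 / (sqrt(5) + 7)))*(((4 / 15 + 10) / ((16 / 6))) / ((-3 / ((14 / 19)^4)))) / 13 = -99648703 / 25412595 + 14235529*sqrt(5) / 25412595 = -2.67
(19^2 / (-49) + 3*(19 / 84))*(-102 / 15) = 22287 / 490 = 45.48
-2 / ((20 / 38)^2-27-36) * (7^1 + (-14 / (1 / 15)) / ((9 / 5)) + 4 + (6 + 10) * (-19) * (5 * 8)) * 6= -53134868 / 22643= -2346.64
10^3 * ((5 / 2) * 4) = 10000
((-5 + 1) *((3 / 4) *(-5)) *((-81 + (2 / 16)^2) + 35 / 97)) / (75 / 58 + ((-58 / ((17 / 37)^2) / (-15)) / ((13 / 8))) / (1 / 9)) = -1363304374575 / 115816922912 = -11.77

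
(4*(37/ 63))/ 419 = 148/ 26397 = 0.01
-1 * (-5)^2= -25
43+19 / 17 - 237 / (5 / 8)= -28482 / 85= -335.08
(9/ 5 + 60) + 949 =5054/ 5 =1010.80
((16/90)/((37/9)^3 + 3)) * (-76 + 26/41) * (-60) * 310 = 186215760/54161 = 3438.19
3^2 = 9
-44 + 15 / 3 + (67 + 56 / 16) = 63 / 2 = 31.50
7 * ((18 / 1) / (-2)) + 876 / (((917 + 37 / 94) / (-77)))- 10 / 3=-139.86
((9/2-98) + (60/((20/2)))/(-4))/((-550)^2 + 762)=-95/303262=-0.00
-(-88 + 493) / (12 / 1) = -135 / 4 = -33.75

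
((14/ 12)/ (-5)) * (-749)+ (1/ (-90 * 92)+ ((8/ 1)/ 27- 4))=4249201/ 24840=171.06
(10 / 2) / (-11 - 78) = -5 / 89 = -0.06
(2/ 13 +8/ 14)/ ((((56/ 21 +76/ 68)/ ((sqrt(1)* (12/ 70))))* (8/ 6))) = 15147/ 614705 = 0.02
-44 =-44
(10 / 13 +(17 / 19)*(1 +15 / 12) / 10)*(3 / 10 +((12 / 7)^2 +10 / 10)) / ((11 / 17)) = 338578001 / 53253200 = 6.36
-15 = -15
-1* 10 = -10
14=14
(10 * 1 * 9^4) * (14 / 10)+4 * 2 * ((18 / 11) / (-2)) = 1010322 / 11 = 91847.45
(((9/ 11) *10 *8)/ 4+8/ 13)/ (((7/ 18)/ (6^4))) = 56640384/ 1001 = 56583.80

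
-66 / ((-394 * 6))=11 / 394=0.03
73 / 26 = 2.81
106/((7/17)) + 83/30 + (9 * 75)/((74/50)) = 5565467/7770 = 716.28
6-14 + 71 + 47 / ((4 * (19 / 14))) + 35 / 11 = 31283 / 418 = 74.84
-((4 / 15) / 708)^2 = -1 / 7049025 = -0.00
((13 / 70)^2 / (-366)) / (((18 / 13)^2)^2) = -4826809 / 188263958400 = -0.00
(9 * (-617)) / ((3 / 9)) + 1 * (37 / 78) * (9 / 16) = -6930033 / 416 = -16658.73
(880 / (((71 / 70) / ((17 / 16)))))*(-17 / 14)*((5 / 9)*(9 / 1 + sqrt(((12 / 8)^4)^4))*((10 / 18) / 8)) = -1957071875 / 1308672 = -1495.46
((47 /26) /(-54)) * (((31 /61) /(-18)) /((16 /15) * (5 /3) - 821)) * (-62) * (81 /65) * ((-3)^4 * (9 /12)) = 32926743 /6080660560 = 0.01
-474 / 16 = -237 / 8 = -29.62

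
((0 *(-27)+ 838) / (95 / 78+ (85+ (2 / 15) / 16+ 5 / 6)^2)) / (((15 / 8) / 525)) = 43924608000 / 1379665813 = 31.84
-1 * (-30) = 30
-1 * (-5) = 5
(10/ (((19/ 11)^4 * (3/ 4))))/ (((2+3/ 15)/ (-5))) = -1331000/ 390963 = -3.40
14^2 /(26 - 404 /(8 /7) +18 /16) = -224 /373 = -0.60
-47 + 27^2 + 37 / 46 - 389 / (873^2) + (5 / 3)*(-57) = 20607188137 / 35057934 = 587.80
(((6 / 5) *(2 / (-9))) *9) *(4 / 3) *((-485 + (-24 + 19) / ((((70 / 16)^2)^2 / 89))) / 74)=1167401352 / 55523125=21.03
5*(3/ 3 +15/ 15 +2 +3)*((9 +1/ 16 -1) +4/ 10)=4739/ 16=296.19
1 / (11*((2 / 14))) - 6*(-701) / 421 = 49213 / 4631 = 10.63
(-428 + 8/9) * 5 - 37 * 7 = -2394.56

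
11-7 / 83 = 906 / 83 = 10.92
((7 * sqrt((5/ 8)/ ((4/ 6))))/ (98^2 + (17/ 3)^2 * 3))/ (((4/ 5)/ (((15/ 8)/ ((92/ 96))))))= 4725 * sqrt(15)/ 10709168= 0.00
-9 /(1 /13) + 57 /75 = -2906 /25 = -116.24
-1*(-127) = 127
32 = 32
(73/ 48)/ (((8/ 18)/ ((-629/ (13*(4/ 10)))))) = -688755/ 1664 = -413.92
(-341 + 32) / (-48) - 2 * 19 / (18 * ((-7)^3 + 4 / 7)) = 2224147 / 345168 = 6.44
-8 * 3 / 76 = -6 / 19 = -0.32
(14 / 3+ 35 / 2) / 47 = 133 / 282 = 0.47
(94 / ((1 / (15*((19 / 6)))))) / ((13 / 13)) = 4465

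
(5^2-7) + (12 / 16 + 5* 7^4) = 48095 / 4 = 12023.75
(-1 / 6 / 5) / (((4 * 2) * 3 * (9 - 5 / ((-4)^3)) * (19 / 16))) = -64 / 496755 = -0.00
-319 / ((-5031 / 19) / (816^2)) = 802177.14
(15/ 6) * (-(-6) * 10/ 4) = 75/ 2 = 37.50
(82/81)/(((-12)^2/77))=3157/5832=0.54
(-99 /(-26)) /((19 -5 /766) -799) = -37917 /7767305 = -0.00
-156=-156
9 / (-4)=-9 / 4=-2.25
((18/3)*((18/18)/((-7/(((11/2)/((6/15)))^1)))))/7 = -165/98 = -1.68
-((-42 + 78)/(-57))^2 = -144/361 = -0.40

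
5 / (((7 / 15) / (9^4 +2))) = 492225 / 7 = 70317.86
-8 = -8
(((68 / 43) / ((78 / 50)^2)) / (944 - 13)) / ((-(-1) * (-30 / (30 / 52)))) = -10625 / 791572509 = -0.00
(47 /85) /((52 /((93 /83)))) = 4371 /366860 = 0.01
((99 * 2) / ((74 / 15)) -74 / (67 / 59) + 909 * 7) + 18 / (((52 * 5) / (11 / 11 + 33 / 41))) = 6338.10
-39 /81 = -13 /27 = -0.48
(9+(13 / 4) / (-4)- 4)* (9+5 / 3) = 134 / 3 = 44.67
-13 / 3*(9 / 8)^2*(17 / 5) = -5967 / 320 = -18.65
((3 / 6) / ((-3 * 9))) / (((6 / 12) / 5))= -5 / 27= -0.19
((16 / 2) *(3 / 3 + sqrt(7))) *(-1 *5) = -40 *sqrt(7) - 40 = -145.83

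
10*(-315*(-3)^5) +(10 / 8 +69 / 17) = 52050961 / 68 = 765455.31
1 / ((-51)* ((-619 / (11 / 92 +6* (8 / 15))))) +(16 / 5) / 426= 1570669 / 206208708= 0.01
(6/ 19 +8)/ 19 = 158/ 361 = 0.44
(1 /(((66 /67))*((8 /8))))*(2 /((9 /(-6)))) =-134 /99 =-1.35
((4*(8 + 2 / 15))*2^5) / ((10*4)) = 1952 / 75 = 26.03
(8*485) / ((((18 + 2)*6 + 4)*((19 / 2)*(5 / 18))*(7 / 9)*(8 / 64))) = 502848 / 4123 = 121.96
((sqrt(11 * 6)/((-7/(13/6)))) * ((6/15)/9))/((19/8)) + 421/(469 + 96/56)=2947/3295-104 * sqrt(66)/17955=0.85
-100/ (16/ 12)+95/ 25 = -356/ 5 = -71.20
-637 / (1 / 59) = -37583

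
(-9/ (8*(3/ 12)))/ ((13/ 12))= -54/ 13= -4.15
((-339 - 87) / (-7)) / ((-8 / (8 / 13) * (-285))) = 142 / 8645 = 0.02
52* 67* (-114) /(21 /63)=-1191528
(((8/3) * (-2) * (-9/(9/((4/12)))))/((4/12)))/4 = 1.33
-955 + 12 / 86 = -41059 / 43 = -954.86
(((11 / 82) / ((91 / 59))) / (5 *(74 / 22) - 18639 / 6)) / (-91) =7139 / 23078260933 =0.00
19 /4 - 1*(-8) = 51 /4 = 12.75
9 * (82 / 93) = 246 / 31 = 7.94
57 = 57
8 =8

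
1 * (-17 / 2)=-17 / 2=-8.50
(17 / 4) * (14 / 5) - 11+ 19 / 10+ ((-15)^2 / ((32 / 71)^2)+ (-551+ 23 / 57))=163385197 / 291840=559.85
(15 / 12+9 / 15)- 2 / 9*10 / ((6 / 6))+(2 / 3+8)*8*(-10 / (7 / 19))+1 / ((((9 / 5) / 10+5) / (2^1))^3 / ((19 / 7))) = -41201907400951 / 21891213540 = -1882.12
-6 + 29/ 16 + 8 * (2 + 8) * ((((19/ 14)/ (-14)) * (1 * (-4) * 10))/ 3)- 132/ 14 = 211175/ 2352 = 89.79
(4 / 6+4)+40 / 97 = 1478 / 291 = 5.08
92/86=46/43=1.07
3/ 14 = 0.21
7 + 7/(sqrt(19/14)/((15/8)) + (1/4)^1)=12971/8153 + 6720 * sqrt(266)/8153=15.03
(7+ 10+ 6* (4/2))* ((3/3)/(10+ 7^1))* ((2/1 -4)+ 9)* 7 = 1421/17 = 83.59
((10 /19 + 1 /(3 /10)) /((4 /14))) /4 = 385 /114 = 3.38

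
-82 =-82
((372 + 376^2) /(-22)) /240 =-35437 /1320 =-26.85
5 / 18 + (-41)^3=-1240573 / 18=-68920.72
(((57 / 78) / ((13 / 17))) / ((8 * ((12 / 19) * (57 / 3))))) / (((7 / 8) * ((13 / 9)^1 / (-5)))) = -4845 / 123032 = -0.04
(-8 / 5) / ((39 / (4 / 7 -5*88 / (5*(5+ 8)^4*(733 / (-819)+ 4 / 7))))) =-0.02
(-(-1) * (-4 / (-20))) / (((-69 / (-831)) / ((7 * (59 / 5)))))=114401 / 575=198.96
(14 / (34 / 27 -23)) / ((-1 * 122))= 189 / 35807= 0.01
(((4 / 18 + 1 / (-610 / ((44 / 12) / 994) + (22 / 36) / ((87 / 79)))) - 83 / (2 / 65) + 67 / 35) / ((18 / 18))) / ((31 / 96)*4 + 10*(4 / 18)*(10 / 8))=-19348426762061996 / 29212144429055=-662.34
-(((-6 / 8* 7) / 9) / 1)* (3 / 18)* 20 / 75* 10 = 7 / 27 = 0.26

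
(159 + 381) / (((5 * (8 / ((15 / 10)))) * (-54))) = -3 / 8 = -0.38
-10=-10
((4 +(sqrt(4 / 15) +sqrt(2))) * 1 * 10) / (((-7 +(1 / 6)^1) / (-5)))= 40 * sqrt(15) / 41 +300 * sqrt(2) / 41 +1200 / 41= 43.39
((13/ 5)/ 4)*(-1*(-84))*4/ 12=91/ 5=18.20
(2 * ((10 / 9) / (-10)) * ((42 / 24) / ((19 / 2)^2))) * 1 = -14 / 3249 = -0.00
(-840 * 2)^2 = 2822400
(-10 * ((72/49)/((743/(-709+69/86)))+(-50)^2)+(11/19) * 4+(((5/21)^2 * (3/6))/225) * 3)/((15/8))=-160515538167172/12046530195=-13324.63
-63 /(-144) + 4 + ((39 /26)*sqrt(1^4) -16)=-161 /16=-10.06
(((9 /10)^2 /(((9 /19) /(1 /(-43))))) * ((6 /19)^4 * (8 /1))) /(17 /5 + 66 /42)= -27216 /42765865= -0.00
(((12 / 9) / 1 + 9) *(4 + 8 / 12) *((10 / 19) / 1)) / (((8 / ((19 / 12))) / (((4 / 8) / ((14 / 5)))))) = 775 / 864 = 0.90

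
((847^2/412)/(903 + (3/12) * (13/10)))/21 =1024870/11165097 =0.09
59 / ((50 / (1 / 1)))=59 / 50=1.18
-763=-763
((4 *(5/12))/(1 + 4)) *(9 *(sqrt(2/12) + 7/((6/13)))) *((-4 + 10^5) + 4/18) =449983 *sqrt(6)/9 + 40948453/9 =4672297.97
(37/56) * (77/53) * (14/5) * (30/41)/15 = 2849/21730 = 0.13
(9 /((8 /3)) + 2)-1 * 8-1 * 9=-93 /8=-11.62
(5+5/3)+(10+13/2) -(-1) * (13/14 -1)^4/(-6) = 1779941/76832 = 23.17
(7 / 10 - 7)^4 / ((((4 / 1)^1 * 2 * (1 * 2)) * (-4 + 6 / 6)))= -5250987 / 160000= -32.82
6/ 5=1.20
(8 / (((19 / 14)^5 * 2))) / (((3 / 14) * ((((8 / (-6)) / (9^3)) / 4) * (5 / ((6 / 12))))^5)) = -15696429998272577410248 / 7737809375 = -2028536661679.21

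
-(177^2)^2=-981506241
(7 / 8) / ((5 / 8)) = 7 / 5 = 1.40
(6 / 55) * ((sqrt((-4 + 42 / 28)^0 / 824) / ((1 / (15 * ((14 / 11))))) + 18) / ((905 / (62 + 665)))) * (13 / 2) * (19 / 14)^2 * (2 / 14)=30706299 * sqrt(206) / 4421373880 + 92118897 / 34145650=2.80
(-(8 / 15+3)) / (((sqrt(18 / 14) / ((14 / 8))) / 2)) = -371 * sqrt(7) / 90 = -10.91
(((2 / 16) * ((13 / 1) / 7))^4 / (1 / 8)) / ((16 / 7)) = 28561 / 2809856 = 0.01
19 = 19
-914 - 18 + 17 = -915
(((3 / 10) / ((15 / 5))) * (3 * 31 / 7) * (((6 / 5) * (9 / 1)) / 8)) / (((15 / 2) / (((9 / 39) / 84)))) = 0.00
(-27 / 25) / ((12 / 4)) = -9 / 25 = -0.36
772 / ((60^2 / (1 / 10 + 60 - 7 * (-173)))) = 817741 / 3000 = 272.58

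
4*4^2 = 64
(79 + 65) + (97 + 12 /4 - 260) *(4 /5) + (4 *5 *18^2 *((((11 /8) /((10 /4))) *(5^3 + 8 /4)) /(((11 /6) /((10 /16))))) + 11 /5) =771616 /5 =154323.20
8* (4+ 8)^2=1152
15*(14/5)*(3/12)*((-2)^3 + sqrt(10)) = -84 + 21*sqrt(10)/2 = -50.80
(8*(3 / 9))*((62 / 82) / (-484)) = -62 / 14883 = -0.00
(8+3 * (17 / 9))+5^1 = 56 / 3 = 18.67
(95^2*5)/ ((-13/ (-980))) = 3401730.77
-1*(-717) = 717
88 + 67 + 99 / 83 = 12964 / 83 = 156.19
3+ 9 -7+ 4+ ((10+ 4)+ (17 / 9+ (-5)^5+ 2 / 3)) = -27895 / 9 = -3099.44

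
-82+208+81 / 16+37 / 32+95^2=293031 / 32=9157.22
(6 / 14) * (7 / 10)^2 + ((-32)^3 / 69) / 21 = -3246371 / 144900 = -22.40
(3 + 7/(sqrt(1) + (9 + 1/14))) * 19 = 9899/141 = 70.21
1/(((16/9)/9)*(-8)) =-81/128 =-0.63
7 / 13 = 0.54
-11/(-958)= 11/958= 0.01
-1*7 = -7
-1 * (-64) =64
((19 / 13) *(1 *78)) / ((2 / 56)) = 3192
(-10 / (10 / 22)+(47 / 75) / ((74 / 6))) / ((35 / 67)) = -1360301 / 32375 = -42.02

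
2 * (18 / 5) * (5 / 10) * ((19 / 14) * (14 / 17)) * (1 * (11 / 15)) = 1254 / 425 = 2.95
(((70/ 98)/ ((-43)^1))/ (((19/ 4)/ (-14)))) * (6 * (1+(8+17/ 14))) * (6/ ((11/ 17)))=159120/ 5719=27.82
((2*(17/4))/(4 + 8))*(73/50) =1241/1200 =1.03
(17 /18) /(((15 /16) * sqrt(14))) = 68 * sqrt(14) /945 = 0.27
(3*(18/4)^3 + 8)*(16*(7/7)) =4502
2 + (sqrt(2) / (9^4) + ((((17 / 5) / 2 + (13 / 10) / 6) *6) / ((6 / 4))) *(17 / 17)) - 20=-10.33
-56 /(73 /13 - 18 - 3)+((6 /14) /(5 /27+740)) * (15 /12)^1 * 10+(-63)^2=5557534853 /1398950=3972.65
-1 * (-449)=449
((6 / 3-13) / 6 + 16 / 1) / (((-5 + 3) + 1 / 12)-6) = -34 / 19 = -1.79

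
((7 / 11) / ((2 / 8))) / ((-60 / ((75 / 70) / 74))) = -1 / 1628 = -0.00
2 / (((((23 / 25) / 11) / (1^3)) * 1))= 550 / 23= 23.91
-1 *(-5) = 5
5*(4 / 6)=10 / 3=3.33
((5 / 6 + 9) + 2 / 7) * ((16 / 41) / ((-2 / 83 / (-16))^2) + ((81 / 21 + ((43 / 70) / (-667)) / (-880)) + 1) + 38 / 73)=119902099590957561 / 68865434176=1741107.15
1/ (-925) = -1/ 925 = -0.00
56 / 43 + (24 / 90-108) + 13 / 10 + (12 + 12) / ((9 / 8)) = -83.80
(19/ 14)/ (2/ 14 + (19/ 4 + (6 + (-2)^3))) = 38/ 81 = 0.47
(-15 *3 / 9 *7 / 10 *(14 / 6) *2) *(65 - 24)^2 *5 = -411845 / 3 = -137281.67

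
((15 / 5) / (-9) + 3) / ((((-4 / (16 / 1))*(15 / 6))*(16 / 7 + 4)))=-112 / 165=-0.68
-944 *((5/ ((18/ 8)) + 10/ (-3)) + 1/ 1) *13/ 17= 12272/ 153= 80.21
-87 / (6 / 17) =-493 / 2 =-246.50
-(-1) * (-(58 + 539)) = -597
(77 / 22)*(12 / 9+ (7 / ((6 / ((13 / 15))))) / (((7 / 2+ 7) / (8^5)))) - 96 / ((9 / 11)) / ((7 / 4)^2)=72833686 / 6615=11010.38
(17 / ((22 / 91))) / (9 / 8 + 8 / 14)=43316 / 1045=41.45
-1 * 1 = -1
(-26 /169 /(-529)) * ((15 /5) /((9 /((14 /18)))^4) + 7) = 200889500 /98677433439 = 0.00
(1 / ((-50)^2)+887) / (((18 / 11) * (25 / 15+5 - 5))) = 8130837 / 25000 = 325.23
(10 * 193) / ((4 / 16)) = 7720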